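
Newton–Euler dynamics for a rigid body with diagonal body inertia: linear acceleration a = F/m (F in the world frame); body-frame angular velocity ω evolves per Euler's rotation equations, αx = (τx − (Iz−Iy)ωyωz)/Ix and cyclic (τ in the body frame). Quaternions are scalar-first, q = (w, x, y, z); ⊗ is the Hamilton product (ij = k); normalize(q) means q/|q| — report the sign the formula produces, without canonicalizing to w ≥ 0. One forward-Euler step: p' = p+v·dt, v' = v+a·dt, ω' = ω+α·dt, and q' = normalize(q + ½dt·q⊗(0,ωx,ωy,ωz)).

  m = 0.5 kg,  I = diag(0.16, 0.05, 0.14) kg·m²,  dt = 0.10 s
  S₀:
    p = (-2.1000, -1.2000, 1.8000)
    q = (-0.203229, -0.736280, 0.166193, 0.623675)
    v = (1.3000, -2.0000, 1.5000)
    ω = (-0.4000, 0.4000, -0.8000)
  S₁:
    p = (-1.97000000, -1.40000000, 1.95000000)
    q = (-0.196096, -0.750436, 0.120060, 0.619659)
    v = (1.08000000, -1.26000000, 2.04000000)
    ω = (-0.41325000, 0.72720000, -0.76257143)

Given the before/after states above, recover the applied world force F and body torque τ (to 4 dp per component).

Δv = v₁−v₀ = (-0.22000000, 0.74000000, 0.54000000)
applied force F = (-1.1000, 3.7000, 2.7000)
ω₁ − ω₀ = (-0.01325000, 0.32720000, 0.03742857)
τ = I·(Δω/dt) + ω₀×(Iω₀) = (-0.0500, 0.1700, 0.0700)

F = (-1.1000, 3.7000, 2.7000)
τ = (-0.0500, 0.1700, 0.0700)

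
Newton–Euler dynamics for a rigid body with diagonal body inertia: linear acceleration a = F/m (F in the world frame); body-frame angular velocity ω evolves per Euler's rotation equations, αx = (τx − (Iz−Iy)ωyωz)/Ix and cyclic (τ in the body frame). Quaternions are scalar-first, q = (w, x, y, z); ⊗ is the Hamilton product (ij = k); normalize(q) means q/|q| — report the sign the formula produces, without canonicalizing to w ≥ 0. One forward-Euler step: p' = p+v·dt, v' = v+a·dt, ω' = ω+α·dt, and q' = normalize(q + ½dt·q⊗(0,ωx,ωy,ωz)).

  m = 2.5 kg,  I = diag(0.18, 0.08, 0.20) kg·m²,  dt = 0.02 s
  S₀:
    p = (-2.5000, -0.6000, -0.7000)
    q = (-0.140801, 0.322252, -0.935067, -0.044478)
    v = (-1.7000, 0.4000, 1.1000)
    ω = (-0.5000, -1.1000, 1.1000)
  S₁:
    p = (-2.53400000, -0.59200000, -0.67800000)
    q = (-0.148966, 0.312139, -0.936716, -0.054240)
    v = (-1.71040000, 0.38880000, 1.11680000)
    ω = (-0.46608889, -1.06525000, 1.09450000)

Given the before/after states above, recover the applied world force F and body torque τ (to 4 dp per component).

F = (-1.3000, -1.4000, 2.1000)
τ = (0.1600, 0.1500, -0.1100)

Δv = v₁−v₀ = (-0.01040000, -0.01120000, 0.01680000)
applied force F = (-1.3000, -1.4000, 2.1000)
ω₁ − ω₀ = (0.03391111, 0.03475000, -0.00550000)
τ = I·(Δω/dt) + ω₀×(Iω₀) = (0.1600, 0.1500, -0.1100)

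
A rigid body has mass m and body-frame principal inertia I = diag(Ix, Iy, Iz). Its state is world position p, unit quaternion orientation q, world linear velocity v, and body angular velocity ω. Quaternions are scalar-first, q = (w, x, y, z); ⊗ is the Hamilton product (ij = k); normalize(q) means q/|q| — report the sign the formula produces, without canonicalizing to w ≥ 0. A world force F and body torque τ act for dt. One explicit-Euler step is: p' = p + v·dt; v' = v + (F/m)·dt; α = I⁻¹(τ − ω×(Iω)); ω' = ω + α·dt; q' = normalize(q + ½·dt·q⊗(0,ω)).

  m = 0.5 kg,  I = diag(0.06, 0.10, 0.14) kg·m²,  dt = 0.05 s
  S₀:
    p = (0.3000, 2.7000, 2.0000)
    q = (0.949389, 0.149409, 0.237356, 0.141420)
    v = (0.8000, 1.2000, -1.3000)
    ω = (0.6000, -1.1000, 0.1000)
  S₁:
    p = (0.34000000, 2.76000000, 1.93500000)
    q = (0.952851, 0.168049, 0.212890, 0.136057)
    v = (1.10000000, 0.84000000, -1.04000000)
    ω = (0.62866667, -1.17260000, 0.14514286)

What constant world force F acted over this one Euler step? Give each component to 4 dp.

F = (3.0000, -3.6000, 2.6000)

velocity change Δv = (0.30000000, -0.36000000, 0.26000000)
F = m·Δv/dt = (3.0000, -3.6000, 2.6000)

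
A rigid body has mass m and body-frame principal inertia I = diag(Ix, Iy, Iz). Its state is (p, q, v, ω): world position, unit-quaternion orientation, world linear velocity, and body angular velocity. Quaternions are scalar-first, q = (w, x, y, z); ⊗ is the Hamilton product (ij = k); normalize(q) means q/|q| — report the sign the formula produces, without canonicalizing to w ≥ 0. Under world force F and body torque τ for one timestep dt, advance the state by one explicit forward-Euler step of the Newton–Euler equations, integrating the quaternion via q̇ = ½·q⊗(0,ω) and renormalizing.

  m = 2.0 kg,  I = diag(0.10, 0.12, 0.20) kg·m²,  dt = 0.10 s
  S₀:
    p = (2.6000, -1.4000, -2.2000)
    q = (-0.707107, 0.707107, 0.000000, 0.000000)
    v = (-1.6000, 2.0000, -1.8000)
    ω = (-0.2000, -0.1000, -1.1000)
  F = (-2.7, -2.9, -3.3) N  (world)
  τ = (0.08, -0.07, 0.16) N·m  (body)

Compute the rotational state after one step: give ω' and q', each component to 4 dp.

ω' = (-0.1288, -0.1400, -1.0202)
q' = (-0.6989, 0.7131, 0.0424, 0.0353)

precession coupling ω×(Iω) = (0.0088, -0.0220, 0.0004)
(τ − ω×Iω)/I = (0.7120, -0.4000, 0.7980)
new body rate ω' = (-0.1288, -0.1400, -1.0202)
Hamilton product q⊗(0,ω) = (0.1414214, 0.1414214, 0.8485284, 0.7071070)
updated quaternion q' = (-0.6989, 0.7131, 0.0424, 0.0353)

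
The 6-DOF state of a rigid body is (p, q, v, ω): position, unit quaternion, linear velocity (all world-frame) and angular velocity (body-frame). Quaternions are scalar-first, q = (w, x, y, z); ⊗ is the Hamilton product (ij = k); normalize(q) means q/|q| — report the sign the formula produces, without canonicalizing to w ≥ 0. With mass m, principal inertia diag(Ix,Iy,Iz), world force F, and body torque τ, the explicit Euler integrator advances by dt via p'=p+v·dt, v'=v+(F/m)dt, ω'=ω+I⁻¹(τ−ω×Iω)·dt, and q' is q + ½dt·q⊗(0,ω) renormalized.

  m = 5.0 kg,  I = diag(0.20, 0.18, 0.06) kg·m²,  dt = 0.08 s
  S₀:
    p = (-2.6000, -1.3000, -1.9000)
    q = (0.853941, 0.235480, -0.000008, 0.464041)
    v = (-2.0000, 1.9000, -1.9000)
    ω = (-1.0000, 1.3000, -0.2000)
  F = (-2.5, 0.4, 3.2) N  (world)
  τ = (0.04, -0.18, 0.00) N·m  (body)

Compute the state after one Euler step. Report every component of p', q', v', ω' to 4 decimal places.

α = I⁻¹(τ − ω×Iω) = (0.0440, -1.1556, -0.4333)
new body rate ω' = (-0.9965, 1.2076, -0.2347)
2q̇ = q⊗(0,ω) = (0.3282986, -1.4571927, 0.6931783, 0.1353278)
q + ½dt·q⊗(0,ω), renormalized = (0.8652, 0.1768, 0.0277, 0.4684)
a = F/m = (-0.5000, 0.0800, 0.6400)
p' = p + v·dt = (-2.7600, -1.1480, -2.0520)
new velocity v' = (-2.0400, 1.9064, -1.8488)

p' = (-2.7600, -1.1480, -2.0520)
q' = (0.8652, 0.1768, 0.0277, 0.4684)
v' = (-2.0400, 1.9064, -1.8488)
ω' = (-0.9965, 1.2076, -0.2347)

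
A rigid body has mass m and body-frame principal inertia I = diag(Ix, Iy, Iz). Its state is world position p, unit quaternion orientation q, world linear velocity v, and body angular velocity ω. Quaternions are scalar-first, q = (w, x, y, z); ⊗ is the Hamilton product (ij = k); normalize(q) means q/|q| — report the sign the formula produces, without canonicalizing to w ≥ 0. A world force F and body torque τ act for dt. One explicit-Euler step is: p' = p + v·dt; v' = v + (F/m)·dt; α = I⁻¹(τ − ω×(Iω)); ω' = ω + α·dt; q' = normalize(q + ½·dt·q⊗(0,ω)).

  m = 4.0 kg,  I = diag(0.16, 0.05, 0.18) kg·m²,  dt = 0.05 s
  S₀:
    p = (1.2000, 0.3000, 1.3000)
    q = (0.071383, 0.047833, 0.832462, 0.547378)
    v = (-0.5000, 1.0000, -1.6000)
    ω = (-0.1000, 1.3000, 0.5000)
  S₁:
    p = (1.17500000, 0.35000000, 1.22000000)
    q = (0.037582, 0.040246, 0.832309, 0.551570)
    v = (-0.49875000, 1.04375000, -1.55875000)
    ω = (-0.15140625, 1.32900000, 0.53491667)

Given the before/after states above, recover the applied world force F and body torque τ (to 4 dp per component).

F = (0.1000, 3.5000, 3.3000)
τ = (-0.0800, 0.0300, 0.1400)

v₁ − v₀ = (0.00125000, 0.04375000, 0.04125000)
F = m·Δv/dt = (0.1000, 3.5000, 3.3000)
rate change Δω = (-0.05140625, 0.02900000, 0.03491667)
precession coupling = (0.0845, 0.0010, 0.0143)
applied torque τ = (-0.0800, 0.0300, 0.1400)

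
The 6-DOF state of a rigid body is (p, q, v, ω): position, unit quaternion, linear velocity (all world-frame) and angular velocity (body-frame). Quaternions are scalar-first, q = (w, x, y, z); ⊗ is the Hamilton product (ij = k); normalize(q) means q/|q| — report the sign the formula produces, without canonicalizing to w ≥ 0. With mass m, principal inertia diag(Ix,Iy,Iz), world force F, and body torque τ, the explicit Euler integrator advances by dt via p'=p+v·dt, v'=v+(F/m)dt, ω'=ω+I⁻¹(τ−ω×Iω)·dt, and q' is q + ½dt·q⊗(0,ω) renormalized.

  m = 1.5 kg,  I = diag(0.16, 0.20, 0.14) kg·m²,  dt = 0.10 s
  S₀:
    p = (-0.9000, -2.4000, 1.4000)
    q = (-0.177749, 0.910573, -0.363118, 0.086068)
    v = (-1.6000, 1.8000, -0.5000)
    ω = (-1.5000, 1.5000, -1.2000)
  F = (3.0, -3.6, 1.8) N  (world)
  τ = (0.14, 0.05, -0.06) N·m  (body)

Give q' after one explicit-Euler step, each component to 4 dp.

q' = (-0.0765, 0.9323, -0.3259, 0.1368)

2q̇ = q⊗(0,ω) = (2.0138181, 0.5732631, 0.6969621, 1.0344813)
updated quaternion q' = (-0.0765, 0.9323, -0.3259, 0.1368)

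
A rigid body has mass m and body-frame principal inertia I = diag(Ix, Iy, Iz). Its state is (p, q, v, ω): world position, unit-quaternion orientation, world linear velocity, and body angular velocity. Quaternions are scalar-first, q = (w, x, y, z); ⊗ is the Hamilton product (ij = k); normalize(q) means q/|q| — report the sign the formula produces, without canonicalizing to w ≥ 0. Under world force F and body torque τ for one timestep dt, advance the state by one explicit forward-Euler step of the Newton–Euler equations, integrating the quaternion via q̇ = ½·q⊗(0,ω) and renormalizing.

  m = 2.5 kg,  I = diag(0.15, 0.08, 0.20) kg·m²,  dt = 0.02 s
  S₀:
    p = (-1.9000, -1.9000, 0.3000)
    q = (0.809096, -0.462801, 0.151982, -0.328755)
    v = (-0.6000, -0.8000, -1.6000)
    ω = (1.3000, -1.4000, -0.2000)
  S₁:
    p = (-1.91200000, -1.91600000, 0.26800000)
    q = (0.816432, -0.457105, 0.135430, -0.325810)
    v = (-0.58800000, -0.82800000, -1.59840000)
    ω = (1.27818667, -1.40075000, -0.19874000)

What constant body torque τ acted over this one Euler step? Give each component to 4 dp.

τ = (-0.1300, 0.0100, 0.1400)

Δω = ω₁−ω₀ = (-0.02181333, -0.00075000, 0.00126000)
gyro term ω₀×Iω₀ = (0.0336, 0.0130, 0.1274)
applied torque τ = (-0.1300, 0.0100, 0.1400)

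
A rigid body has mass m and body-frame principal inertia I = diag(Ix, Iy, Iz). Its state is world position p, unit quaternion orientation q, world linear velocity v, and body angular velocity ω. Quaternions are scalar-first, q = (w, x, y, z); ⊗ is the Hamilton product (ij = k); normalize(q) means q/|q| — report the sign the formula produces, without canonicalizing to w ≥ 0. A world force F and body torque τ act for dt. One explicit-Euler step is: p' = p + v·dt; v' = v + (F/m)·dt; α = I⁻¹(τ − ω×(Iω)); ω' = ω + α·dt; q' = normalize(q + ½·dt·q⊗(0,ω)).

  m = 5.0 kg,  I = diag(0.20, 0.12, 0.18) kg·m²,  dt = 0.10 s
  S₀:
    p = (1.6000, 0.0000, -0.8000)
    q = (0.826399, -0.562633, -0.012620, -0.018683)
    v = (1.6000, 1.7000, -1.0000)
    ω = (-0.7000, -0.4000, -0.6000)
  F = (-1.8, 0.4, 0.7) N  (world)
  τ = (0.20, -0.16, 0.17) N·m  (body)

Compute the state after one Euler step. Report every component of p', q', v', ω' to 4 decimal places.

gyro term ω×Iω = (0.0144, 0.0084, -0.0224)
angular accel α = (0.9280, -1.4033, 1.0689)
ω' = ω + α·dt = (-0.6072, -0.5403, -0.4931)
q⊗(0,ω) = (-0.4101009, -0.5783805, -0.6550613, -0.2796202)
q + ½dt·q⊗(0,ω), renormalized = (0.8049, -0.5908, -0.0453, -0.0326)
a = F/m = (-0.3600, 0.0800, 0.1400)
p + v·dt = (1.7600, 0.1700, -0.9000)
v' = v + a·dt = (1.5640, 1.7080, -0.9860)

p' = (1.7600, 0.1700, -0.9000)
q' = (0.8049, -0.5908, -0.0453, -0.0326)
v' = (1.5640, 1.7080, -0.9860)
ω' = (-0.6072, -0.5403, -0.4931)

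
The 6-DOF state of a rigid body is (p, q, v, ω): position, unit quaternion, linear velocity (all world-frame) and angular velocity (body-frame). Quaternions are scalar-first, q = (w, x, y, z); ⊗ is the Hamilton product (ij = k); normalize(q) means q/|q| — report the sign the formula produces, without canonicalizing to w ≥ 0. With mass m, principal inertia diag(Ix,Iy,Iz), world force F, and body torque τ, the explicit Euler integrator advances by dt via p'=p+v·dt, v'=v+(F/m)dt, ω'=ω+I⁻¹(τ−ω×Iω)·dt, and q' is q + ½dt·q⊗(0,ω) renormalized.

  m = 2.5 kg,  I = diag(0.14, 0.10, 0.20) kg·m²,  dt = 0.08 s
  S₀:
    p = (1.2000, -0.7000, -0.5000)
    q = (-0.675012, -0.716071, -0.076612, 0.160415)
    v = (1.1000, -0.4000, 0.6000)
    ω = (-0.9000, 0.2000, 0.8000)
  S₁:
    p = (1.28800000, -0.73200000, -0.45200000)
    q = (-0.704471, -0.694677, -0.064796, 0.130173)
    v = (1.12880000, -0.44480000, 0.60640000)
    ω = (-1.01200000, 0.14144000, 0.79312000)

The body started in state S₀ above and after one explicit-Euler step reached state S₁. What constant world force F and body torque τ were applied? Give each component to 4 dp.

F = (0.9000, -1.4000, 0.2000)
τ = (-0.1800, -0.0300, -0.0100)

Δω = ω₁−ω₀ = (-0.11200000, -0.05856000, -0.00688000)
I·α + gyro = (-0.1800, -0.0300, -0.0100)
velocity change Δv = (0.02880000, -0.04480000, 0.00640000)
applied force F = (0.9000, -1.4000, 0.2000)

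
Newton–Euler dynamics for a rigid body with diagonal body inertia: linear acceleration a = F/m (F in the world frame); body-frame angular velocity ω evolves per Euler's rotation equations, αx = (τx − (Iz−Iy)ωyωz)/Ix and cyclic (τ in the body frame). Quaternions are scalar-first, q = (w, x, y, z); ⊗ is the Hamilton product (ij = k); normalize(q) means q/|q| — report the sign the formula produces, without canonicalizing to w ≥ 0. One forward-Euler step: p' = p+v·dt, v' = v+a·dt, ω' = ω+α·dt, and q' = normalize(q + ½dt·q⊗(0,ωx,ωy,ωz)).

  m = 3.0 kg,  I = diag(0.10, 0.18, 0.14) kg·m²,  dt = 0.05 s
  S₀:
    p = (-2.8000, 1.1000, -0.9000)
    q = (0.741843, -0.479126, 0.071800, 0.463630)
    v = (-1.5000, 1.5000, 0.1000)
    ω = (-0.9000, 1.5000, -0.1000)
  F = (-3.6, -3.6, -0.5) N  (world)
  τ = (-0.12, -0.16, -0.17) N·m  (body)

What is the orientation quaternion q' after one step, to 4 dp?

q' = (0.7288, -0.5129, 0.0879, 0.4450)

Hamilton product q⊗(0,ω) = (-0.4925504, -1.3702837, 0.6475849, -0.7282533)
q' = normalize(q + ½dt·q⊗(0,ω)) = (0.7288, -0.5129, 0.0879, 0.4450)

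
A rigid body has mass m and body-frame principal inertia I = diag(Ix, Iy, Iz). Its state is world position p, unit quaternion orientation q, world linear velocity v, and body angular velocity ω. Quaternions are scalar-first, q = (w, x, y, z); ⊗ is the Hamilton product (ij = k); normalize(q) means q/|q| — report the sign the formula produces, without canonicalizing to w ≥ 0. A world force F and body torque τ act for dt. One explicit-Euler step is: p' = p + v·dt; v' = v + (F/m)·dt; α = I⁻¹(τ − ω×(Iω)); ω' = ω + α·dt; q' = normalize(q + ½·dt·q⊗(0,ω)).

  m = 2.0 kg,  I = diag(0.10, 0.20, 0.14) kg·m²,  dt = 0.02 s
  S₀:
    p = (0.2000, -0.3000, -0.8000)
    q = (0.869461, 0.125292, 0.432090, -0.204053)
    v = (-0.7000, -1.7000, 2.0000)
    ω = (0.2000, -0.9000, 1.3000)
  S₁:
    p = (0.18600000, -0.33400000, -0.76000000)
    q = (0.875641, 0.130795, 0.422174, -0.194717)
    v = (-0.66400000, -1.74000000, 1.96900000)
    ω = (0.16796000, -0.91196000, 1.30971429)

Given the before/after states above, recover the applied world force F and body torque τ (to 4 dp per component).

Δv = v₁−v₀ = (0.03600000, -0.04000000, -0.03100000)
F = m·Δv/dt = (3.6000, -4.0000, -3.1000)
ω₁ − ω₀ = (-0.03204000, -0.01196000, 0.00971429)
ω₀×(Iω₀) = (0.0702, -0.0104, -0.0180)
applied torque τ = (-0.0900, -0.1300, 0.0500)

F = (3.6000, -4.0000, -3.1000)
τ = (-0.0900, -0.1300, 0.0500)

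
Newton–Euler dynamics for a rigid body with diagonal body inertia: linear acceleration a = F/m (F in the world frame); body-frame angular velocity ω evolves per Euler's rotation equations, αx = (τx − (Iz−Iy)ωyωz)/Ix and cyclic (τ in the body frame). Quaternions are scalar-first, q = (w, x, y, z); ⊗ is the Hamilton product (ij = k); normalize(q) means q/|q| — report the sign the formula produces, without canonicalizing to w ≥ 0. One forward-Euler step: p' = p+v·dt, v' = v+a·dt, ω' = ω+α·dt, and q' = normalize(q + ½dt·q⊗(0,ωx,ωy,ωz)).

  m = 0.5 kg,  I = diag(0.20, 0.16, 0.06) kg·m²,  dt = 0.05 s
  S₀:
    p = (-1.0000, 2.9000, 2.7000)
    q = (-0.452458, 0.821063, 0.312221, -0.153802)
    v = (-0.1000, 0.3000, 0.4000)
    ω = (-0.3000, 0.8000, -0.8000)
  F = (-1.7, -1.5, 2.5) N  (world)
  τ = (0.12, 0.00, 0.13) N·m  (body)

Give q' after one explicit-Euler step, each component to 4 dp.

q⊗(0,ω) = (-0.1264995, 0.0090022, 0.3410246, 1.1124831)
updated quaternion q' = (-0.4554, 0.8209, 0.3206, -0.1259)

q' = (-0.4554, 0.8209, 0.3206, -0.1259)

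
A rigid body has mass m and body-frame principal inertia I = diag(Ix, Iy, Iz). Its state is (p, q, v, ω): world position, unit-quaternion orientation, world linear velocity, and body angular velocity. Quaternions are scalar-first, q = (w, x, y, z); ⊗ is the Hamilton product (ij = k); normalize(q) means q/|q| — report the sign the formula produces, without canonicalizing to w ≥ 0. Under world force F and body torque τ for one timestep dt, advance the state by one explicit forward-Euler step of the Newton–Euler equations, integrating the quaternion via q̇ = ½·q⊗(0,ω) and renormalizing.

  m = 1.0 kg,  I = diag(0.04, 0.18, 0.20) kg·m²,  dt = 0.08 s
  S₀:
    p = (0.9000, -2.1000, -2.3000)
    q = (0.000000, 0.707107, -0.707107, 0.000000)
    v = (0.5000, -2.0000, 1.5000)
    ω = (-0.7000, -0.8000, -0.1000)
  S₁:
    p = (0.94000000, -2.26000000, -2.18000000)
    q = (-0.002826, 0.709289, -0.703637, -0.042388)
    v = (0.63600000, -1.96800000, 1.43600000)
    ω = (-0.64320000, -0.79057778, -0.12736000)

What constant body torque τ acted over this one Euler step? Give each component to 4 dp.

ω₁ − ω₀ = (0.05680000, 0.00942222, -0.02736000)
I·α + gyro = (0.0300, 0.0100, 0.0100)

τ = (0.0300, 0.0100, 0.0100)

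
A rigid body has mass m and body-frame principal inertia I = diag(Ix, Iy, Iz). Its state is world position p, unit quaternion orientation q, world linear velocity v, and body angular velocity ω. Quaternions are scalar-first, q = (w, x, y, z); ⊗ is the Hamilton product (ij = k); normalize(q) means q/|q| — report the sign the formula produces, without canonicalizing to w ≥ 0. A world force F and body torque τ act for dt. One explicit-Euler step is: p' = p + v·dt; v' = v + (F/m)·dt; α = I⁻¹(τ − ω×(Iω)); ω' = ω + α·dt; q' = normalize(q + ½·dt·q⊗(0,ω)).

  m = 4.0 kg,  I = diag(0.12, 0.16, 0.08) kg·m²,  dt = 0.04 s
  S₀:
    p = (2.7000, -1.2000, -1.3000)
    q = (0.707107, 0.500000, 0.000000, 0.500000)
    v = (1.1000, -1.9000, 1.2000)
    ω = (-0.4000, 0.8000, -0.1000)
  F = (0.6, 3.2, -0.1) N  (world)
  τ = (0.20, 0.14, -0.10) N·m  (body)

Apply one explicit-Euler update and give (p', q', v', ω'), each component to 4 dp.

angular accel α = (1.6133, 0.8650, -1.0900)
ω' = ω + α·dt = (-0.3355, 0.8346, -0.1436)
Hamilton product q⊗(0,ω) = (0.2500000, -0.6828428, 0.4156856, 0.3292893)
updated quaternion q' = (0.7120, 0.4863, 0.0083, 0.5065)
a = F/m = (0.1500, 0.8000, -0.0250)
p + v·dt = (2.7440, -1.2760, -1.2520)
v + (F/m)dt = (1.1060, -1.8680, 1.1990)

p' = (2.7440, -1.2760, -1.2520)
q' = (0.7120, 0.4863, 0.0083, 0.5065)
v' = (1.1060, -1.8680, 1.1990)
ω' = (-0.3355, 0.8346, -0.1436)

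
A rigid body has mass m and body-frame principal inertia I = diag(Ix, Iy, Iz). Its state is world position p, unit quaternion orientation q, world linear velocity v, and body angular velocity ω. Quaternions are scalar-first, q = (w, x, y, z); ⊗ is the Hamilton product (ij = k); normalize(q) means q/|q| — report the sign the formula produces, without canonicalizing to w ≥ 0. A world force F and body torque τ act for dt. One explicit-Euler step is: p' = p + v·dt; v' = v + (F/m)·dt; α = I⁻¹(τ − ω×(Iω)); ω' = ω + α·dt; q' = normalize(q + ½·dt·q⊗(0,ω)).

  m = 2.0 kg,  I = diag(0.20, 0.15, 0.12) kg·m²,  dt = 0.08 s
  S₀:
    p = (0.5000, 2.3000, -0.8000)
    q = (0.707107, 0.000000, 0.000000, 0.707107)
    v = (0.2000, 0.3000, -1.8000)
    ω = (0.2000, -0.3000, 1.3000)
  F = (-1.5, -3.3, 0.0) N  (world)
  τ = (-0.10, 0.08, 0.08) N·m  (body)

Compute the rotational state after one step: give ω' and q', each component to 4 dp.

precession coupling ω×(Iω) = (0.0117, 0.0208, 0.0030)
angular accel α = (-0.5585, 0.3947, 0.6417)
new body rate ω' = (0.1553, -0.2684, 1.3513)
q⊗(0,ω) = (-0.9192391, 0.3535535, -0.0707107, 0.9192391)
q + ½dt·q⊗(0,ω), renormalized = (0.6694, 0.0141, -0.0028, 0.7428)

ω' = (0.1553, -0.2684, 1.3513)
q' = (0.6694, 0.0141, -0.0028, 0.7428)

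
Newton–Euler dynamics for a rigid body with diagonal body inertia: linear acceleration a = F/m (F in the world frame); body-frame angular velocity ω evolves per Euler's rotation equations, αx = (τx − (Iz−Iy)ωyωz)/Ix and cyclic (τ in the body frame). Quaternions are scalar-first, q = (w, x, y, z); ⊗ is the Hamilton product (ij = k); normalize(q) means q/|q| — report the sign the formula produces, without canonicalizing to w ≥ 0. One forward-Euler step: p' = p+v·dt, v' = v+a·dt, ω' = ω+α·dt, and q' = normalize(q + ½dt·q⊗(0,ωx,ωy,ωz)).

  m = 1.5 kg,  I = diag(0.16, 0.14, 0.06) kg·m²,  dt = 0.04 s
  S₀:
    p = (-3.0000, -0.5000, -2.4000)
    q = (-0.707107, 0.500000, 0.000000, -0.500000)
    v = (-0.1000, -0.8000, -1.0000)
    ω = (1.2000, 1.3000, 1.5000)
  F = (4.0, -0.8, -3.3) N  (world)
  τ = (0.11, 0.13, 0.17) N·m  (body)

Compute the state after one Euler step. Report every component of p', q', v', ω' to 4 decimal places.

p' = (-3.0040, -0.5320, -2.4400)
q' = (-0.7034, 0.4955, -0.0453, -0.5077)
v' = (0.0067, -0.8213, -1.0880)
ω' = (1.2665, 1.2857, 1.6341)

a = F/m = (2.6667, -0.5333, -2.2000)
new position p' = (-3.0040, -0.5320, -2.4400)
v' = v + a·dt = (0.0067, -0.8213, -1.0880)
angular accel α = (1.6625, -0.3571, 3.3533)
ω' = ω + α·dt = (1.2665, 1.2857, 1.6341)
q⊗(0,ω) = (0.1500000, -0.1985284, -2.2692391, -0.4106605)
updated quaternion q' = (-0.7034, 0.4955, -0.0453, -0.5077)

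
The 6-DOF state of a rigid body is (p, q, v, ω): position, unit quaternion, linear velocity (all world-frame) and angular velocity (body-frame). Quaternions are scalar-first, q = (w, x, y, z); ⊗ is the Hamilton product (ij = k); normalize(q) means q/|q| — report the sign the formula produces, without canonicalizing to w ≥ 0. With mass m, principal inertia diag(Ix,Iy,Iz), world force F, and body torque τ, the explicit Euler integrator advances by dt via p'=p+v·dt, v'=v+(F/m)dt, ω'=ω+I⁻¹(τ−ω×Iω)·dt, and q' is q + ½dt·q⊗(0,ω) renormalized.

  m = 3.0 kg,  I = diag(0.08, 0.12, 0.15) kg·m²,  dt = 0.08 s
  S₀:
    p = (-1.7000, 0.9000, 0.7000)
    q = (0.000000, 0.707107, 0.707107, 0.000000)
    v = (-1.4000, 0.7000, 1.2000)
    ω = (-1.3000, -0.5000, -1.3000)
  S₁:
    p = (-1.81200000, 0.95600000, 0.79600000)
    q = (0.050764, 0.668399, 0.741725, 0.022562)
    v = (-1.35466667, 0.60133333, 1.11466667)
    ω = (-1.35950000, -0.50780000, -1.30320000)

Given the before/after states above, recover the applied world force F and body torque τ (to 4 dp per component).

F = (1.7000, -3.7000, -3.2000)
τ = (-0.0400, -0.1300, 0.0200)

ω₁ − ω₀ = (-0.05950000, -0.00780000, -0.00320000)
applied torque τ = (-0.0400, -0.1300, 0.0200)
velocity change Δv = (0.04533333, -0.09866667, -0.08533333)
applied force F = (1.7000, -3.7000, -3.2000)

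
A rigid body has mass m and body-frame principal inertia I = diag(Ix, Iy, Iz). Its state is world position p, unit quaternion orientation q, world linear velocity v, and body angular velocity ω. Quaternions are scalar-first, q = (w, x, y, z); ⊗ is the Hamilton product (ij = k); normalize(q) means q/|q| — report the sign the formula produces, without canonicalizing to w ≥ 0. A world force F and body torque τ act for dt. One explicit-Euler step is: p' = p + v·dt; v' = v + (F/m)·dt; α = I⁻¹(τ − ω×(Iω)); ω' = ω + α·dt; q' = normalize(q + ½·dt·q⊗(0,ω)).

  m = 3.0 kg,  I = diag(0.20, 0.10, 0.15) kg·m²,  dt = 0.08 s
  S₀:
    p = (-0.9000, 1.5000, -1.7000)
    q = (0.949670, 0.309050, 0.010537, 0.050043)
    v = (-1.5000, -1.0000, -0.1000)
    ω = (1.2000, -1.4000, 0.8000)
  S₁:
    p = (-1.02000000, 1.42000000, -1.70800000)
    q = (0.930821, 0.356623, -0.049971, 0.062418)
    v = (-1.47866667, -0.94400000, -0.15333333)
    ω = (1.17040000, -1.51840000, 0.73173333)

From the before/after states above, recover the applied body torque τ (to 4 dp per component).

τ = (-0.1300, -0.1000, 0.0400)

Δω = ω₁−ω₀ = (-0.02960000, -0.11840000, -0.06826667)
τ = I·(Δω/dt) + ω₀×(Iω₀) = (-0.1300, -0.1000, 0.0400)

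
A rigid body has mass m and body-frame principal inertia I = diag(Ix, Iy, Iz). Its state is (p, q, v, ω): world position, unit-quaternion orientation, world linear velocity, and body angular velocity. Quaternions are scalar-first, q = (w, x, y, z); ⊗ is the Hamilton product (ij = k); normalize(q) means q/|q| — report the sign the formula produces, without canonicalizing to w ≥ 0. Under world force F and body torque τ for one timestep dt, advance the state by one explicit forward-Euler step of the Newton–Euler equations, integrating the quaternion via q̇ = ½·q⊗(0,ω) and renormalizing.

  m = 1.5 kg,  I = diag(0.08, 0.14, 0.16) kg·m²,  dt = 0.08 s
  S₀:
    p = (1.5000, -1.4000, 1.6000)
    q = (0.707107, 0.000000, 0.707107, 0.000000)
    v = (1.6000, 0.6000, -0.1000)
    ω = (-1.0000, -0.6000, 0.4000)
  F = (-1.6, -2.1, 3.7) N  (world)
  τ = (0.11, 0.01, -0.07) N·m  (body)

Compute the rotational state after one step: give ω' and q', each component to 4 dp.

ω' = (-0.8852, -0.6126, 0.3470)
q' = (0.7232, -0.0169, 0.6893, 0.0395)

gyro term ω×Iω = (-0.0048, 0.0320, 0.0360)
α = I⁻¹(τ − ω×Iω) = (1.4350, -0.1571, -0.6625)
new body rate ω' = (-0.8852, -0.6126, 0.3470)
q⊗(0,ω) = (0.4242642, -0.4242642, -0.4242642, 0.9899498)
q + ½dt·q⊗(0,ω), renormalized = (0.7232, -0.0169, 0.6893, 0.0395)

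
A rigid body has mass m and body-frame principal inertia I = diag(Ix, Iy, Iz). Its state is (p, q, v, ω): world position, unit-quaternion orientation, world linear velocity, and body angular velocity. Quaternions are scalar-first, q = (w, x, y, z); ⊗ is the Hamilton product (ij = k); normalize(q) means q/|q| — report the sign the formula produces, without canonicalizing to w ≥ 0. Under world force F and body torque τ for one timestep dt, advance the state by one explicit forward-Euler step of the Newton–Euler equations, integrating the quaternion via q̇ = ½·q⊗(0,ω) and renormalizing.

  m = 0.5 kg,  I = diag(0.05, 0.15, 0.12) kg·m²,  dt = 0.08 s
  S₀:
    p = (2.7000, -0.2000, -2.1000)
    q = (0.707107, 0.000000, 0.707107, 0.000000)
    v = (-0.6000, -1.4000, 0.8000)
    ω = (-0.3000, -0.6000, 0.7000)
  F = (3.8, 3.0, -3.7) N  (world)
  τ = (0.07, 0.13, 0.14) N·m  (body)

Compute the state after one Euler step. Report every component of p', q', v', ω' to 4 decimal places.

p' = (2.6520, -0.3120, -2.0360)
q' = (0.7235, 0.0113, 0.6896, 0.0283)
v' = (0.0080, -0.9200, 0.2080)
ω' = (-0.2082, -0.5385, 0.7813)

ω×(Iω) gyroscopic = (0.0126, 0.0147, 0.0180)
angular accel α = (1.1480, 0.7687, 1.0167)
ω + α·dt = (-0.2082, -0.5385, 0.7813)
2q̇ = q⊗(0,ω) = (0.4242642, 0.2828428, -0.4242642, 0.7071070)
q + ½dt·q⊗(0,ω), renormalized = (0.7235, 0.0113, 0.6896, 0.0283)
linear accel F/m = (7.6000, 6.0000, -7.4000)
p + v·dt = (2.6520, -0.3120, -2.0360)
v' = v + a·dt = (0.0080, -0.9200, 0.2080)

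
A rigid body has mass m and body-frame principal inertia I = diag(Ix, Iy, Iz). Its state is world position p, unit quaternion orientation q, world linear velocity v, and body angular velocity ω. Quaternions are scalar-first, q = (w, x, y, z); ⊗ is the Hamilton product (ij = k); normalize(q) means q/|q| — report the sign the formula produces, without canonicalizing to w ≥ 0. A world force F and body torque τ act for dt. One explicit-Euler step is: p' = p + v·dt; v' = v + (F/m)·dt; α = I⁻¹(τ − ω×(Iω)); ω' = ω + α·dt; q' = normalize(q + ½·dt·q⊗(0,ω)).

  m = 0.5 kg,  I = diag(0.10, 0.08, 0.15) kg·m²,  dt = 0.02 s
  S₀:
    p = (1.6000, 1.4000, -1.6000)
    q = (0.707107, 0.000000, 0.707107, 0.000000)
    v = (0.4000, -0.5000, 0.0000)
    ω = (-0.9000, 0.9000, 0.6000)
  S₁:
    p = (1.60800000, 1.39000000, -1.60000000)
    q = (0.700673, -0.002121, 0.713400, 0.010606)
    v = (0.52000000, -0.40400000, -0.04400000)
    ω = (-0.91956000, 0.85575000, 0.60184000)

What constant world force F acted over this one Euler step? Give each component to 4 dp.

Δv = v₁−v₀ = (0.12000000, 0.09600000, -0.04400000)
m·(v₁−v₀)/dt = (3.0000, 2.4000, -1.1000)

F = (3.0000, 2.4000, -1.1000)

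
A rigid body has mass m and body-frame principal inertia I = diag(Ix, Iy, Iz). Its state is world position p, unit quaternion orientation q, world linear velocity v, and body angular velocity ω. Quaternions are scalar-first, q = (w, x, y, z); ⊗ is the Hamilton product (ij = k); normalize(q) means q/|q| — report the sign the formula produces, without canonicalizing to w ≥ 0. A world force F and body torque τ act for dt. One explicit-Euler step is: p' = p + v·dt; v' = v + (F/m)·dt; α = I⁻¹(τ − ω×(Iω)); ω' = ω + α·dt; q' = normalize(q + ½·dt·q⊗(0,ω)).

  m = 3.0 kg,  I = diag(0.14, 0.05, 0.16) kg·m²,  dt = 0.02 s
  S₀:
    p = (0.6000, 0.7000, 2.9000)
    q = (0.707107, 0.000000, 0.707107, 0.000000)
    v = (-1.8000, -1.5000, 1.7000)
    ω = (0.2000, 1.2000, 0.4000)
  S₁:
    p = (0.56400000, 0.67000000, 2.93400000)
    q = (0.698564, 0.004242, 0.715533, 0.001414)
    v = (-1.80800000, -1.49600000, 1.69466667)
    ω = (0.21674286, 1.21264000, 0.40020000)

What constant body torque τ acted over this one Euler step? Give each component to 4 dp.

ω₁ − ω₀ = (0.01674286, 0.01264000, 0.00020000)
ω₀×(Iω₀) = (0.0528, -0.0016, -0.0216)
I·α + gyro = (0.1700, 0.0300, -0.0200)

τ = (0.1700, 0.0300, -0.0200)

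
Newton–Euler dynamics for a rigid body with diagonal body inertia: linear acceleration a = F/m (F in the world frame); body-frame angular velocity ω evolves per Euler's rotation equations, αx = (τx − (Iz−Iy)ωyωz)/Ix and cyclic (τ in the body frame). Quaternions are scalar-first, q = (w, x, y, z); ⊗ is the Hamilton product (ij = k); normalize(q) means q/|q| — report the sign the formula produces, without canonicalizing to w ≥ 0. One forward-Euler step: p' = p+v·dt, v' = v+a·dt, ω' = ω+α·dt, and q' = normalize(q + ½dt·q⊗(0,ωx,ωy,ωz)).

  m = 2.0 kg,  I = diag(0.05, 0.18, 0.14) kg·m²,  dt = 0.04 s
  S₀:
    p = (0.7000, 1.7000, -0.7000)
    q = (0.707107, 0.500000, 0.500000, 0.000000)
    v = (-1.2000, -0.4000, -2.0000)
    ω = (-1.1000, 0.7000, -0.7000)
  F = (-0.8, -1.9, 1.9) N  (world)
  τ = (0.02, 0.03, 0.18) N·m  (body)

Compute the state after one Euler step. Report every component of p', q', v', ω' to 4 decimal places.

p' = (0.6520, 1.6840, -0.7800)
q' = (0.7108, 0.4772, 0.5167, 0.0081)
v' = (-1.2160, -0.4380, -1.9620)
ω' = (-1.0997, 0.7221, -0.6200)

linear accel F/m = (-0.4000, -0.9500, 0.9500)
p' = p + v·dt = (0.6520, 1.6840, -0.7800)
v + (F/m)dt = (-1.2160, -0.4380, -1.9620)
(τ − ω×Iω)/I = (0.0080, 0.5517, 2.0007)
new body rate ω' = (-1.0997, 0.7221, -0.6200)
Hamilton product q⊗(0,ω) = (0.2000000, -1.1278177, 0.8449749, 0.4050251)
q' = normalize(q + ½dt·q⊗(0,ω)) = (0.7108, 0.4772, 0.5167, 0.0081)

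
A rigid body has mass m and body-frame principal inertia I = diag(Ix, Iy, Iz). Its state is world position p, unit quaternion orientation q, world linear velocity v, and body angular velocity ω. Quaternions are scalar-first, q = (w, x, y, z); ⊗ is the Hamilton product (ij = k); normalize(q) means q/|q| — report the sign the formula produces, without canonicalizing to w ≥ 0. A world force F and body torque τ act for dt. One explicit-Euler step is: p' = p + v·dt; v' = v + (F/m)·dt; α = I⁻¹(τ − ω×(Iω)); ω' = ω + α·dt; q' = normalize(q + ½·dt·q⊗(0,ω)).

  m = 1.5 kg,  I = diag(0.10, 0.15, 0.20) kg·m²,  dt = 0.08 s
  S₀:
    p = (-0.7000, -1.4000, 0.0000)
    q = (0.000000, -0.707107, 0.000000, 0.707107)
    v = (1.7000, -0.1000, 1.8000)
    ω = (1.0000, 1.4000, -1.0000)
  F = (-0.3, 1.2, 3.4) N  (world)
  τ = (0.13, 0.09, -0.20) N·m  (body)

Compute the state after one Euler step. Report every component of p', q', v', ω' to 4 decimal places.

linear accel F/m = (-0.2000, 0.8000, 2.2667)
p' = p + v·dt = (-0.5640, -1.4080, 0.1440)
v + (F/m)dt = (1.6840, -0.0360, 1.9813)
gyro term ω×Iω = (-0.0700, 0.1000, 0.0700)
angular accel α = (2.0000, -0.0667, -1.3500)
ω + α·dt = (1.1600, 1.3947, -1.1080)
2q̇ = q⊗(0,ω) = (1.4142140, -0.9899498, 0.0000000, -0.9899498)
updated quaternion q' = (0.0564, -0.7444, 0.0000, 0.6654)

p' = (-0.5640, -1.4080, 0.1440)
q' = (0.0564, -0.7444, 0.0000, 0.6654)
v' = (1.6840, -0.0360, 1.9813)
ω' = (1.1600, 1.3947, -1.1080)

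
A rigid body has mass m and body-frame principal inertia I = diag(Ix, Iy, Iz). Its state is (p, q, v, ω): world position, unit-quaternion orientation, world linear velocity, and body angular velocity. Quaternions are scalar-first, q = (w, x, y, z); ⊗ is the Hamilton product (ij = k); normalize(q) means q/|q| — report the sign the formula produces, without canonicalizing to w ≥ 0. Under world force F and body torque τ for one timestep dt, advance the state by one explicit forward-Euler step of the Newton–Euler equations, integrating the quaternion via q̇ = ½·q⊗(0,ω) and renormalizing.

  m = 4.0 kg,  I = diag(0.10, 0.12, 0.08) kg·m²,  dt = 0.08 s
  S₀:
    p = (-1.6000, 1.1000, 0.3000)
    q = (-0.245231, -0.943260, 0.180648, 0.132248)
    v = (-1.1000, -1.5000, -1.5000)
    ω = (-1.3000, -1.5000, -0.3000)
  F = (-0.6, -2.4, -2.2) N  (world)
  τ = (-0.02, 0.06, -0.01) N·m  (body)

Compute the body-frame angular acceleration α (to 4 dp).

α = (-0.0200, 0.4350, -0.6125)

ω×(Iω) gyroscopic = (-0.0180, 0.0078, 0.0390)
α = I⁻¹(τ − ω×Iω) = (-0.0200, 0.4350, -0.6125)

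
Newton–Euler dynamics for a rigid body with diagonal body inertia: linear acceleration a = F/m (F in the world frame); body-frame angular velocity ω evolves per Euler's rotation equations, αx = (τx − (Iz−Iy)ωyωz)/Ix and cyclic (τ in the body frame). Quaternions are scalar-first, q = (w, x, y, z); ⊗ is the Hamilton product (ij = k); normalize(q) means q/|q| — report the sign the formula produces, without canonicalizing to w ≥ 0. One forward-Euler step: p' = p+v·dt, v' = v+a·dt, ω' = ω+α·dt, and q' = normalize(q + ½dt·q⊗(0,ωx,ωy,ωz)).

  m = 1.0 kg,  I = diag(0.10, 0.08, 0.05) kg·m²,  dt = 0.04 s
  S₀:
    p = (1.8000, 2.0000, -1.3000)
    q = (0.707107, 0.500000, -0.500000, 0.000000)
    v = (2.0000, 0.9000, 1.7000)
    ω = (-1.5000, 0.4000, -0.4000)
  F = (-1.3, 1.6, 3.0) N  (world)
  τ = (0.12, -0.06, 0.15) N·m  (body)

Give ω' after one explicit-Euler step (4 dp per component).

ω' = (-1.4539, 0.3550, -0.2896)

ω×(Iω) gyroscopic = (0.0048, 0.0300, 0.0120)
(τ − ω×Iω)/I = (1.1520, -1.1250, 2.7600)
ω + α·dt = (-1.4539, 0.3550, -0.2896)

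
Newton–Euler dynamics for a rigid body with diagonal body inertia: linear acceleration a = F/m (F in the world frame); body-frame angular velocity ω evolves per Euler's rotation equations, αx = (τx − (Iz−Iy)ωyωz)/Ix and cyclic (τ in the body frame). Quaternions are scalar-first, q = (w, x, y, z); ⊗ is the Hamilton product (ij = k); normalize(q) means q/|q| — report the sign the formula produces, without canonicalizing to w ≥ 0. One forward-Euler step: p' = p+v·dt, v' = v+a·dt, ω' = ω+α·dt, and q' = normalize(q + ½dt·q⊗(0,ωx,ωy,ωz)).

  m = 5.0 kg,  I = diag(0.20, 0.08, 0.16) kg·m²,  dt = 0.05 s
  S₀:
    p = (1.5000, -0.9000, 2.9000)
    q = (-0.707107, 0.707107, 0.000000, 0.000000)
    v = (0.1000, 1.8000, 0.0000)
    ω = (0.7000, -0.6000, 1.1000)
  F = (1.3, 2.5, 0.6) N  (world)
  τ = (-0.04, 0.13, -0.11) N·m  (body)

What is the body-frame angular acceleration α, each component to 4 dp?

α = (0.0640, 1.2400, -1.0025)

gyro term ω×Iω = (-0.0528, 0.0308, 0.0504)
α = I⁻¹(τ − ω×Iω) = (0.0640, 1.2400, -1.0025)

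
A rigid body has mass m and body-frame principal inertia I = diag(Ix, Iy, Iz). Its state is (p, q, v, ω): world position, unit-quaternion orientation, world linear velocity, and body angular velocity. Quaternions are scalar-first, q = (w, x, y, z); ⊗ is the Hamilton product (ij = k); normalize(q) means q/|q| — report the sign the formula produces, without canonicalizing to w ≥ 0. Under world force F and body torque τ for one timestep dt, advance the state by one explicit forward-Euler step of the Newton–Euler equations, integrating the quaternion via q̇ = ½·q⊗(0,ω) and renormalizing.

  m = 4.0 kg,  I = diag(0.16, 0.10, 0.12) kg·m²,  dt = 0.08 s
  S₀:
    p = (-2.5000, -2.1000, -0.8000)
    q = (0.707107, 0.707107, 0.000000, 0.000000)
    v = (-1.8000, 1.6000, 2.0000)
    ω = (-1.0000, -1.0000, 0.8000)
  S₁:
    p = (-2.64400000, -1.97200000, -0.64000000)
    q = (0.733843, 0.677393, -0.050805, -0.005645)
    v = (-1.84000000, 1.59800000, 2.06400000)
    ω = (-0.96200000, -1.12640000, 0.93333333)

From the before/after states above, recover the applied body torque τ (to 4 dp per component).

τ = (0.0600, -0.1900, 0.1400)

rate change Δω = (0.03800000, -0.12640000, 0.13333333)
precession coupling = (-0.0160, -0.0320, -0.0600)
applied torque τ = (0.0600, -0.1900, 0.1400)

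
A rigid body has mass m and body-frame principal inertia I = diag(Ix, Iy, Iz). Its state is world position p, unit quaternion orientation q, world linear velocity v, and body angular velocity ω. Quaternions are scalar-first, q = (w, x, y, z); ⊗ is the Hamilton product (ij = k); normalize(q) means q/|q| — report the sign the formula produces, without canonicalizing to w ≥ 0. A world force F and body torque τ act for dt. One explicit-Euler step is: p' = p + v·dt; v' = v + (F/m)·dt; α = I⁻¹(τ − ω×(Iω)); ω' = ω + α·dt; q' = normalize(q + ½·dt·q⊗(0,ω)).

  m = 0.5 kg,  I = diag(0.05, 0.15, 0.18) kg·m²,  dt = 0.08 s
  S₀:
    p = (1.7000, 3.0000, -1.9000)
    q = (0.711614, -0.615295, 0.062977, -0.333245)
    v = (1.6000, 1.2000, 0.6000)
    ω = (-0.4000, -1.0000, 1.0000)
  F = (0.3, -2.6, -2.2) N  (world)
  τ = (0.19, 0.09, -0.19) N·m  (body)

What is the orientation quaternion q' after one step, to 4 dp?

Hamilton product q⊗(0,ω) = (0.1501040, -0.5549136, 0.0369790, 1.3520998)
q' = normalize(q + ½dt·q⊗(0,ω)) = (0.7164, -0.6364, 0.0643, -0.2787)

q' = (0.7164, -0.6364, 0.0643, -0.2787)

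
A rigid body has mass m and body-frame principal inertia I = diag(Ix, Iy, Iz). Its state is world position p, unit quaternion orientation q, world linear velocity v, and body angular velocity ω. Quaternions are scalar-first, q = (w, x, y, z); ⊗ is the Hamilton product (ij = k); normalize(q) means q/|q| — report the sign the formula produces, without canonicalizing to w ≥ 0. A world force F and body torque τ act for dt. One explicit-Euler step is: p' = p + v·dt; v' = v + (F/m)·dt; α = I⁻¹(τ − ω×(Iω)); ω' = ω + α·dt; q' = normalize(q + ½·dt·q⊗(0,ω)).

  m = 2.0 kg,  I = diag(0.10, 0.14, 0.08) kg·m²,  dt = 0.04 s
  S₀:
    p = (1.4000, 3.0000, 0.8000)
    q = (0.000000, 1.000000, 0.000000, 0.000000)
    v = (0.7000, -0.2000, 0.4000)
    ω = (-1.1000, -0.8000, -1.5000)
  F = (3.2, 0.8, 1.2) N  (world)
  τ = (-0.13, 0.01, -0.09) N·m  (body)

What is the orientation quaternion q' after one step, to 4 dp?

q' = (0.0220, 0.9992, 0.0300, -0.0160)

Hamilton product q⊗(0,ω) = (1.1000000, 0.0000000, 1.5000000, -0.8000000)
q' = normalize(q + ½dt·q⊗(0,ω)) = (0.0220, 0.9992, 0.0300, -0.0160)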